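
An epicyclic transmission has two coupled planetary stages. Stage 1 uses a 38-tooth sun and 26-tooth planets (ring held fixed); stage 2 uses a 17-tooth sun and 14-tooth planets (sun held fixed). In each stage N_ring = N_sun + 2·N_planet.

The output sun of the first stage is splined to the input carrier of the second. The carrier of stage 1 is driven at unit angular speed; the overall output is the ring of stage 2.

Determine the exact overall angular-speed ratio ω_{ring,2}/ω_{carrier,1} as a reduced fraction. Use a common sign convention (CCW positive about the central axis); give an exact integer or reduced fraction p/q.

3968/855

Stage 1: N_ring = 38 + 2·26 = 90
Stage 1: 38(ω_s−ω_c) = −90(ω_r−ω_c),  ω_r=0, ω_c=1
Stage 1: ω_s = 1 − (90/38)(0−1) = 64/19
  ⇒ ω_s¹/ω_c¹ = 64/19
Stage 2: N_ring = 17 + 2·14 = 45
Stage 2: 17(ω_s−ω_c) = −45(ω_r−ω_c),  ω_s=0, ω_c=1
Stage 2: ω_r = 1 − (17/45)(0−1) = 62/45
  ⇒ ω_r²/ω_c² = 62/45
Coupling ω_c² = ω_s¹ ⇒ overall = 64/19 × 62/45 = 3968/855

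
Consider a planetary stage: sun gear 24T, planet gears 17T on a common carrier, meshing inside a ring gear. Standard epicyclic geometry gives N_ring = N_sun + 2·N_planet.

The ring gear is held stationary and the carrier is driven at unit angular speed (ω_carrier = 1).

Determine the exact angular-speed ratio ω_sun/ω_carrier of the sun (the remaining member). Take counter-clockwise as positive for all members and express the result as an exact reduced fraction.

N_ring = 24 + 2·17 = 58
24(ω_s−ω_c) = −58(ω_r−ω_c),  ω_r=0, ω_c=1
ω_s = 1 − (58/24)(0−1) = 41/12
ω_s/ω_c = 41/12

41/12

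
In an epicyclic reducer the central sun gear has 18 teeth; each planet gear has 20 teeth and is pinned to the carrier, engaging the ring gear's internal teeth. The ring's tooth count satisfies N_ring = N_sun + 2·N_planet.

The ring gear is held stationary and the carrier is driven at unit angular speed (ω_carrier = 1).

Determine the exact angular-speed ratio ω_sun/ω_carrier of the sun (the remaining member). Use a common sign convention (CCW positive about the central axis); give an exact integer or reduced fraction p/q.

N_ring = 18 + 2·20 = 58
18(ω_s−ω_c) = −58(ω_r−ω_c),  ω_r=0, ω_c=1
ω_s = 1 − (58/18)(0−1) = 38/9
ω_s/ω_c = 38/9

38/9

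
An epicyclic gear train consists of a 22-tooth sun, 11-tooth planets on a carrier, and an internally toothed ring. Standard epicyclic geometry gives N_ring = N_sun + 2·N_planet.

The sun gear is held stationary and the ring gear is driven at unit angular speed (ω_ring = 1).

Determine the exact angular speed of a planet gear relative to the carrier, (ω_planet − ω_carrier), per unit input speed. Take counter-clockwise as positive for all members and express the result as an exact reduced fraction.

4/3

N_ring = 22 + 2·11 = 44
22(ω_s−ω_c) = −44(ω_r−ω_c),  ω_s=0, ω_r=1
22(0−ω_c) = −44(1−ω_c)  ⇒  66ω_c = 44  ⇒  ω_c = 2/3
sun–planet: 22·(0−2/3) = −11·(ω_p−ω_c)  ⇒  ω_p−ω_c = −(22/11)·(-2/3) = 4/3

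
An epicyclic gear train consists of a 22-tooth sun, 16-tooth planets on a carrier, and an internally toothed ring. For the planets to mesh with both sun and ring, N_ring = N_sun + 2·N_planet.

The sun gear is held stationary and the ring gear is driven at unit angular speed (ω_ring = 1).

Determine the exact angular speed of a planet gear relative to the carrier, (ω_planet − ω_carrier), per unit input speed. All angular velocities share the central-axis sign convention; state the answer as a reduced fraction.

N_ring = 22 + 2·16 = 54
22(ω_s−ω_c) = −54(ω_r−ω_c),  ω_s=0, ω_r=1
22(0−ω_c) = −54(1−ω_c)  ⇒  76ω_c = 54  ⇒  ω_c = 27/38
sun–planet: 22·(0−27/38) = −16·(ω_p−ω_c)  ⇒  ω_p−ω_c = −(22/16)·(-27/38) = 297/304

297/304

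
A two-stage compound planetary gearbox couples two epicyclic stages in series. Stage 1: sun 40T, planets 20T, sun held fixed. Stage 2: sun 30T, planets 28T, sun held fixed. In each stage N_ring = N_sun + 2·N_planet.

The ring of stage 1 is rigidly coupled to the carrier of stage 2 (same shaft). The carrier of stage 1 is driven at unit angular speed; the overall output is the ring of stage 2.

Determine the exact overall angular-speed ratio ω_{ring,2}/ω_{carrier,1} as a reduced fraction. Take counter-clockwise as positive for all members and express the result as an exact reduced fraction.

Stage 1: N_ring = 40 + 2·20 = 80
Stage 1: 40(ω_s−ω_c) = −80(ω_r−ω_c),  ω_s=0, ω_c=1
Stage 1: ω_r = 1 − (40/80)(0−1) = 3/2
  ⇒ ω_r¹/ω_c¹ = 3/2
Stage 2: N_ring = 30 + 2·28 = 86
Stage 2: 30(ω_s−ω_c) = −86(ω_r−ω_c),  ω_s=0, ω_c=1
Stage 2: ω_r = 1 − (30/86)(0−1) = 58/43
  ⇒ ω_r²/ω_c² = 58/43
Coupling ω_c² = ω_r¹ ⇒ overall = 3/2 × 58/43 = 87/43

87/43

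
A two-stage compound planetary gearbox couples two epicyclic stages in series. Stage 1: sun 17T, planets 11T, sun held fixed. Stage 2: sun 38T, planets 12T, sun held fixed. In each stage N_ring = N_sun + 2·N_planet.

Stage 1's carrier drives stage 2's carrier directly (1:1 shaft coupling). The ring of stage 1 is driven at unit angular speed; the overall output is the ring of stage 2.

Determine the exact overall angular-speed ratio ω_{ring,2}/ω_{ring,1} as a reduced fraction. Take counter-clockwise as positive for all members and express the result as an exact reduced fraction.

975/868

Stage 1: N_ring = 17 + 2·11 = 39
Stage 1: 17(ω_s−ω_c) = −39(ω_r−ω_c),  ω_s=0, ω_r=1
Stage 1: 17(0−ω_c) = −39(1−ω_c)  ⇒  56ω_c = 39  ⇒  ω_c = 39/56
  ⇒ ω_c¹/ω_r¹ = 39/56
Stage 2: N_ring = 38 + 2·12 = 62
Stage 2: 38(ω_s−ω_c) = −62(ω_r−ω_c),  ω_s=0, ω_c=1
Stage 2: ω_r = 1 − (38/62)(0−1) = 50/31
  ⇒ ω_r²/ω_c² = 50/31
Coupling ω_c² = ω_c¹ ⇒ overall = 39/56 × 50/31 = 975/868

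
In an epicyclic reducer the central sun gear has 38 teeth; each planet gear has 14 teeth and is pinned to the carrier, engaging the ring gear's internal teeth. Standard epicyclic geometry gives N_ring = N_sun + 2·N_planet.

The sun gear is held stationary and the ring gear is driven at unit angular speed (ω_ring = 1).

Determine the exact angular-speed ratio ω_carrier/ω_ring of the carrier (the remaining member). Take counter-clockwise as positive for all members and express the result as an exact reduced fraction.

33/52

N_ring = 38 + 2·14 = 66
38(ω_s−ω_c) = −66(ω_r−ω_c),  ω_s=0, ω_r=1
38(0−ω_c) = −66(1−ω_c)  ⇒  104ω_c = 66  ⇒  ω_c = 33/52
ω_c/ω_r = 33/52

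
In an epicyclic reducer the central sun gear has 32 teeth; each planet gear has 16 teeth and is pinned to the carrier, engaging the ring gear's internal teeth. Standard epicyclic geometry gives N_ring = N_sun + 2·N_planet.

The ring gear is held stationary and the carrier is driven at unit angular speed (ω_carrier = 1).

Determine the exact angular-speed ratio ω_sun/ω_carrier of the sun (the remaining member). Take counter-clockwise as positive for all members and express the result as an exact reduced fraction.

3

N_ring = 32 + 2·16 = 64
32(ω_s−ω_c) = −64(ω_r−ω_c),  ω_r=0, ω_c=1
ω_s = 1 − (64/32)(0−1) = 3
ω_s/ω_c = 3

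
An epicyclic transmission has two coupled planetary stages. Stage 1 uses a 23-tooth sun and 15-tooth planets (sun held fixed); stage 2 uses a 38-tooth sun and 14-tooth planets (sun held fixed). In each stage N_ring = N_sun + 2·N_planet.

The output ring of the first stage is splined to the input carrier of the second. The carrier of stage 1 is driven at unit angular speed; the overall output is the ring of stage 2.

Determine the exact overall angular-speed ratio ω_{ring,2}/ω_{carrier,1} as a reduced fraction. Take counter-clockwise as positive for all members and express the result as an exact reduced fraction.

3952/1749

Stage 1: N_ring = 23 + 2·15 = 53
Stage 1: 23(ω_s−ω_c) = −53(ω_r−ω_c),  ω_s=0, ω_c=1
Stage 1: ω_r = 1 − (23/53)(0−1) = 76/53
  ⇒ ω_r¹/ω_c¹ = 76/53
Stage 2: N_ring = 38 + 2·14 = 66
Stage 2: 38(ω_s−ω_c) = −66(ω_r−ω_c),  ω_s=0, ω_c=1
Stage 2: ω_r = 1 − (38/66)(0−1) = 52/33
  ⇒ ω_r²/ω_c² = 52/33
Coupling ω_c² = ω_r¹ ⇒ overall = 76/53 × 52/33 = 3952/1749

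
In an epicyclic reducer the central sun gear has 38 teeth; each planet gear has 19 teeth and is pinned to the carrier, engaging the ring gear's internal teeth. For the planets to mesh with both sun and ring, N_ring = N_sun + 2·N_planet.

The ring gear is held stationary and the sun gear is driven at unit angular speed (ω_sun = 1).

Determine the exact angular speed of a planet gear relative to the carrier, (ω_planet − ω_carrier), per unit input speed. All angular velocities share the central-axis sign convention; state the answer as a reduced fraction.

N_ring = 38 + 2·19 = 76
38(ω_s−ω_c) = −76(ω_r−ω_c),  ω_r=0, ω_s=1
38(1−ω_c) = −76(0−ω_c)  ⇒  114ω_c = 38  ⇒  ω_c = 1/3
sun–planet: 38·(1−1/3) = −19·(ω_p−ω_c)  ⇒  ω_p−ω_c = −(38/19)·(2/3) = -4/3

-4/3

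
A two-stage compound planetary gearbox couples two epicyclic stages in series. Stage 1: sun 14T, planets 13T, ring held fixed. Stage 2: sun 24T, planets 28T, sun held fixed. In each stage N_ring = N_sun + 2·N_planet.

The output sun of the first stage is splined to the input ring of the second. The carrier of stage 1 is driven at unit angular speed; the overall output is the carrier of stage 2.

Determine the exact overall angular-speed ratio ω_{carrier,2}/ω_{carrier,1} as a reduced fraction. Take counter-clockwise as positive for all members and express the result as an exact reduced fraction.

270/91

Stage 1: N_ring = 14 + 2·13 = 40
Stage 1: 14(ω_s−ω_c) = −40(ω_r−ω_c),  ω_r=0, ω_c=1
Stage 1: ω_s = 1 − (40/14)(0−1) = 27/7
  ⇒ ω_s¹/ω_c¹ = 27/7
Stage 2: N_ring = 24 + 2·28 = 80
Stage 2: 24(ω_s−ω_c) = −80(ω_r−ω_c),  ω_s=0, ω_r=1
Stage 2: 24(0−ω_c) = −80(1−ω_c)  ⇒  104ω_c = 80  ⇒  ω_c = 10/13
  ⇒ ω_c²/ω_r² = 10/13
Coupling ω_r² = ω_s¹ ⇒ overall = 27/7 × 10/13 = 270/91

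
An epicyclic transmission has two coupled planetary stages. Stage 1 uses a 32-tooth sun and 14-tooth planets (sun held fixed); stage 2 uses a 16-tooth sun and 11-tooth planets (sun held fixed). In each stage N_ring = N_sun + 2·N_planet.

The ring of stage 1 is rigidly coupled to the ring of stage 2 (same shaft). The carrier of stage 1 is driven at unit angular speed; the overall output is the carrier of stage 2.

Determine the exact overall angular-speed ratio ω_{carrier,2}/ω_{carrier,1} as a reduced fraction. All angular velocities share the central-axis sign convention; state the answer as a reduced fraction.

Stage 1: N_ring = 32 + 2·14 = 60
Stage 1: 32(ω_s−ω_c) = −60(ω_r−ω_c),  ω_s=0, ω_c=1
Stage 1: ω_r = 1 − (32/60)(0−1) = 23/15
  ⇒ ω_r¹/ω_c¹ = 23/15
Stage 2: N_ring = 16 + 2·11 = 38
Stage 2: 16(ω_s−ω_c) = −38(ω_r−ω_c),  ω_s=0, ω_r=1
Stage 2: 16(0−ω_c) = −38(1−ω_c)  ⇒  54ω_c = 38  ⇒  ω_c = 19/27
  ⇒ ω_c²/ω_r² = 19/27
Coupling ω_r² = ω_r¹ ⇒ overall = 23/15 × 19/27 = 437/405

437/405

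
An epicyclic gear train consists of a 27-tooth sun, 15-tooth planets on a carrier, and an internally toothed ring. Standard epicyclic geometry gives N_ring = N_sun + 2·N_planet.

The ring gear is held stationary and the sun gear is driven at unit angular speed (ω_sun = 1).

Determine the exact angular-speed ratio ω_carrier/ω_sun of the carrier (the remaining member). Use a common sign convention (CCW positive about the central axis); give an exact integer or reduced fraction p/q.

N_ring = 27 + 2·15 = 57
27(ω_s−ω_c) = −57(ω_r−ω_c),  ω_r=0, ω_s=1
27(1−ω_c) = −57(0−ω_c)  ⇒  84ω_c = 27  ⇒  ω_c = 9/28
ω_c/ω_s = 9/28

9/28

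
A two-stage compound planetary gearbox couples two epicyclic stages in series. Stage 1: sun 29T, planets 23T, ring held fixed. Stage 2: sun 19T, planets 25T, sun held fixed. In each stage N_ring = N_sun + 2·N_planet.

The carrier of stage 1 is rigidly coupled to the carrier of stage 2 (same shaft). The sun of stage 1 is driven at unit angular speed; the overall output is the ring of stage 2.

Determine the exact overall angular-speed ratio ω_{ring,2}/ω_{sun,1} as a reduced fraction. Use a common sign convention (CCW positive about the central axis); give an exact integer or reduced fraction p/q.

319/897

Stage 1: N_ring = 29 + 2·23 = 75
Stage 1: 29(ω_s−ω_c) = −75(ω_r−ω_c),  ω_r=0, ω_s=1
Stage 1: 29(1−ω_c) = −75(0−ω_c)  ⇒  104ω_c = 29  ⇒  ω_c = 29/104
  ⇒ ω_c¹/ω_s¹ = 29/104
Stage 2: N_ring = 19 + 2·25 = 69
Stage 2: 19(ω_s−ω_c) = −69(ω_r−ω_c),  ω_s=0, ω_c=1
Stage 2: ω_r = 1 − (19/69)(0−1) = 88/69
  ⇒ ω_r²/ω_c² = 88/69
Coupling ω_c² = ω_c¹ ⇒ overall = 29/104 × 88/69 = 319/897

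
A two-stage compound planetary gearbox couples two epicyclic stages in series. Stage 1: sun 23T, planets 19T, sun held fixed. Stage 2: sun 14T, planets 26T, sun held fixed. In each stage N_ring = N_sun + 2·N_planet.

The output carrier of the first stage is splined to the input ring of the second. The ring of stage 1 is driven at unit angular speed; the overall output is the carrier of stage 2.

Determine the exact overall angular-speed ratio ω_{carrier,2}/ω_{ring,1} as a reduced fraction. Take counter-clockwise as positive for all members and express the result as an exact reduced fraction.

671/1120

Stage 1: N_ring = 23 + 2·19 = 61
Stage 1: 23(ω_s−ω_c) = −61(ω_r−ω_c),  ω_s=0, ω_r=1
Stage 1: 23(0−ω_c) = −61(1−ω_c)  ⇒  84ω_c = 61  ⇒  ω_c = 61/84
  ⇒ ω_c¹/ω_r¹ = 61/84
Stage 2: N_ring = 14 + 2·26 = 66
Stage 2: 14(ω_s−ω_c) = −66(ω_r−ω_c),  ω_s=0, ω_r=1
Stage 2: 14(0−ω_c) = −66(1−ω_c)  ⇒  80ω_c = 66  ⇒  ω_c = 33/40
  ⇒ ω_c²/ω_r² = 33/40
Coupling ω_r² = ω_c¹ ⇒ overall = 61/84 × 33/40 = 671/1120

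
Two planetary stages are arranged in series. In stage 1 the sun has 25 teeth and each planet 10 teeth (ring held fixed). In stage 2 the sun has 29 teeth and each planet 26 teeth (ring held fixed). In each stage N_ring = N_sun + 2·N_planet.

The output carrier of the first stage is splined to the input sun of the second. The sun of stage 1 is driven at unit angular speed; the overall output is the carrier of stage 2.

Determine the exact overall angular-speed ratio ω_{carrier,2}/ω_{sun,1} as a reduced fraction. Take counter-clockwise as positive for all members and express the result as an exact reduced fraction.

Stage 1: N_ring = 25 + 2·10 = 45
Stage 1: 25(ω_s−ω_c) = −45(ω_r−ω_c),  ω_r=0, ω_s=1
Stage 1: 25(1−ω_c) = −45(0−ω_c)  ⇒  70ω_c = 25  ⇒  ω_c = 5/14
  ⇒ ω_c¹/ω_s¹ = 5/14
Stage 2: N_ring = 29 + 2·26 = 81
Stage 2: 29(ω_s−ω_c) = −81(ω_r−ω_c),  ω_r=0, ω_s=1
Stage 2: 29(1−ω_c) = −81(0−ω_c)  ⇒  110ω_c = 29  ⇒  ω_c = 29/110
  ⇒ ω_c²/ω_s² = 29/110
Coupling ω_s² = ω_c¹ ⇒ overall = 5/14 × 29/110 = 29/308

29/308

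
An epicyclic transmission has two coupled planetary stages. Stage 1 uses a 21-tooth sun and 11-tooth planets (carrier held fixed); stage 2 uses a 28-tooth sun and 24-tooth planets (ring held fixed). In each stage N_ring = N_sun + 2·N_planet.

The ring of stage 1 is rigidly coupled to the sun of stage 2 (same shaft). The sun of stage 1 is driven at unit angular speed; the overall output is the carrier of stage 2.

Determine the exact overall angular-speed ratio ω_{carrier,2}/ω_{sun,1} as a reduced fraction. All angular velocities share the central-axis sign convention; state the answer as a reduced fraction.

-147/1118

Stage 1: N_ring = 21 + 2·11 = 43
Stage 1: 21(ω_s−ω_c) = −43(ω_r−ω_c),  ω_c=0, ω_s=1
Stage 1: ω_r = 0 − (21/43)(1−0) = -21/43
  ⇒ ω_r¹/ω_s¹ = -21/43
Stage 2: N_ring = 28 + 2·24 = 76
Stage 2: 28(ω_s−ω_c) = −76(ω_r−ω_c),  ω_r=0, ω_s=1
Stage 2: 28(1−ω_c) = −76(0−ω_c)  ⇒  104ω_c = 28  ⇒  ω_c = 7/26
  ⇒ ω_c²/ω_s² = 7/26
Coupling ω_s² = ω_r¹ ⇒ overall = -21/43 × 7/26 = -147/1118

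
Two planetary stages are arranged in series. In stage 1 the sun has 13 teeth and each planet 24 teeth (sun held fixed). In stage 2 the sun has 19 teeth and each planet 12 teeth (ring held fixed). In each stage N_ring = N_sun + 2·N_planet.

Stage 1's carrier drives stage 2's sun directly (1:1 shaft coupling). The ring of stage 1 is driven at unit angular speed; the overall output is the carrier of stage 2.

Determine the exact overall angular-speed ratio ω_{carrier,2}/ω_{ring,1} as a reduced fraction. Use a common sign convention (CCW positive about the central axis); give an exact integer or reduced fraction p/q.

Stage 1: N_ring = 13 + 2·24 = 61
Stage 1: 13(ω_s−ω_c) = −61(ω_r−ω_c),  ω_s=0, ω_r=1
Stage 1: 13(0−ω_c) = −61(1−ω_c)  ⇒  74ω_c = 61  ⇒  ω_c = 61/74
  ⇒ ω_c¹/ω_r¹ = 61/74
Stage 2: N_ring = 19 + 2·12 = 43
Stage 2: 19(ω_s−ω_c) = −43(ω_r−ω_c),  ω_r=0, ω_s=1
Stage 2: 19(1−ω_c) = −43(0−ω_c)  ⇒  62ω_c = 19  ⇒  ω_c = 19/62
  ⇒ ω_c²/ω_s² = 19/62
Coupling ω_s² = ω_c¹ ⇒ overall = 61/74 × 19/62 = 1159/4588

1159/4588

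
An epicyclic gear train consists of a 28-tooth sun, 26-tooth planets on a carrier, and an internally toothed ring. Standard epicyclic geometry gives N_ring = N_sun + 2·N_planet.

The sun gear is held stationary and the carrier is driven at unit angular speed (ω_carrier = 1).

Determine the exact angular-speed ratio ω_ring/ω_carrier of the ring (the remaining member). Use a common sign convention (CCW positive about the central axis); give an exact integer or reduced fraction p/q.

N_ring = 28 + 2·26 = 80
28(ω_s−ω_c) = −80(ω_r−ω_c),  ω_s=0, ω_c=1
ω_r = 1 − (28/80)(0−1) = 27/20
ω_r/ω_c = 27/20

27/20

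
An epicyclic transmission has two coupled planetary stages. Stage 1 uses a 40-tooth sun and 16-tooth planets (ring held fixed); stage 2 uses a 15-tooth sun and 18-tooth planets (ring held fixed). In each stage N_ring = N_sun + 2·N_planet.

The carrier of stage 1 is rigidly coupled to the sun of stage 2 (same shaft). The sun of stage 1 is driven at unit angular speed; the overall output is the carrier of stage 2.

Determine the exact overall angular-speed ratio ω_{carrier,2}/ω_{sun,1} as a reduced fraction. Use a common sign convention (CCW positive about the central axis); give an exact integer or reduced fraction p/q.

Stage 1: N_ring = 40 + 2·16 = 72
Stage 1: 40(ω_s−ω_c) = −72(ω_r−ω_c),  ω_r=0, ω_s=1
Stage 1: 40(1−ω_c) = −72(0−ω_c)  ⇒  112ω_c = 40  ⇒  ω_c = 5/14
  ⇒ ω_c¹/ω_s¹ = 5/14
Stage 2: N_ring = 15 + 2·18 = 51
Stage 2: 15(ω_s−ω_c) = −51(ω_r−ω_c),  ω_r=0, ω_s=1
Stage 2: 15(1−ω_c) = −51(0−ω_c)  ⇒  66ω_c = 15  ⇒  ω_c = 5/22
  ⇒ ω_c²/ω_s² = 5/22
Coupling ω_s² = ω_c¹ ⇒ overall = 5/14 × 5/22 = 25/308

25/308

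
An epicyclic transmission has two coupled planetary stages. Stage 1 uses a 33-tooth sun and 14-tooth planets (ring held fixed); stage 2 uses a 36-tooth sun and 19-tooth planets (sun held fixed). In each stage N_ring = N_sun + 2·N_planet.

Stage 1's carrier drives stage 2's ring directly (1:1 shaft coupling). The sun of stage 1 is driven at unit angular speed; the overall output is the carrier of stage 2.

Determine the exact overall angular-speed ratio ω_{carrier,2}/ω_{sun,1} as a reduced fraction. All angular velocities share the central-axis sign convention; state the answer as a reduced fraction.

Stage 1: N_ring = 33 + 2·14 = 61
Stage 1: 33(ω_s−ω_c) = −61(ω_r−ω_c),  ω_r=0, ω_s=1
Stage 1: 33(1−ω_c) = −61(0−ω_c)  ⇒  94ω_c = 33  ⇒  ω_c = 33/94
  ⇒ ω_c¹/ω_s¹ = 33/94
Stage 2: N_ring = 36 + 2·19 = 74
Stage 2: 36(ω_s−ω_c) = −74(ω_r−ω_c),  ω_s=0, ω_r=1
Stage 2: 36(0−ω_c) = −74(1−ω_c)  ⇒  110ω_c = 74  ⇒  ω_c = 37/55
  ⇒ ω_c²/ω_r² = 37/55
Coupling ω_r² = ω_c¹ ⇒ overall = 33/94 × 37/55 = 111/470

111/470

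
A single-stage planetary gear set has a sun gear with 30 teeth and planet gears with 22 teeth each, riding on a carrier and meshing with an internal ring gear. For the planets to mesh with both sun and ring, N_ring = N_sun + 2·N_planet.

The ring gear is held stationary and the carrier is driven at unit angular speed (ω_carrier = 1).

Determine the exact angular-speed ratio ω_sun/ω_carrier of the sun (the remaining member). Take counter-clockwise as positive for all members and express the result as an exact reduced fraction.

N_ring = 30 + 2·22 = 74
30(ω_s−ω_c) = −74(ω_r−ω_c),  ω_r=0, ω_c=1
ω_s = 1 − (74/30)(0−1) = 52/15
ω_s/ω_c = 52/15

52/15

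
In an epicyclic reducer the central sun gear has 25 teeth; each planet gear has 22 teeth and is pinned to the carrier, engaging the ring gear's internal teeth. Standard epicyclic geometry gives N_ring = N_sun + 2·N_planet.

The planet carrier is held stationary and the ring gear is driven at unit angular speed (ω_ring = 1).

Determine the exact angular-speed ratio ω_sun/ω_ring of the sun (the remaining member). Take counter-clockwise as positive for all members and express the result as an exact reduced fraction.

-69/25

N_ring = 25 + 2·22 = 69
25(ω_s−ω_c) = −69(ω_r−ω_c),  ω_c=0, ω_r=1
ω_s = 0 − (69/25)(1−0) = -69/25
ω_s/ω_r = -69/25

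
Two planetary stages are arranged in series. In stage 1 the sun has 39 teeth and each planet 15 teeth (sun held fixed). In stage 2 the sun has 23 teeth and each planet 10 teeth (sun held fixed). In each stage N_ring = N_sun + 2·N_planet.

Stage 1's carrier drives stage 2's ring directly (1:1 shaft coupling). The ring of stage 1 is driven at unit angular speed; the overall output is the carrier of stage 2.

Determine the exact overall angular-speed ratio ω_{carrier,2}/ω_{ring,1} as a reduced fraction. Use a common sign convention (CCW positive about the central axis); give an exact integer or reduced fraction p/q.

Stage 1: N_ring = 39 + 2·15 = 69
Stage 1: 39(ω_s−ω_c) = −69(ω_r−ω_c),  ω_s=0, ω_r=1
Stage 1: 39(0−ω_c) = −69(1−ω_c)  ⇒  108ω_c = 69  ⇒  ω_c = 23/36
  ⇒ ω_c¹/ω_r¹ = 23/36
Stage 2: N_ring = 23 + 2·10 = 43
Stage 2: 23(ω_s−ω_c) = −43(ω_r−ω_c),  ω_s=0, ω_r=1
Stage 2: 23(0−ω_c) = −43(1−ω_c)  ⇒  66ω_c = 43  ⇒  ω_c = 43/66
  ⇒ ω_c²/ω_r² = 43/66
Coupling ω_r² = ω_c¹ ⇒ overall = 23/36 × 43/66 = 989/2376

989/2376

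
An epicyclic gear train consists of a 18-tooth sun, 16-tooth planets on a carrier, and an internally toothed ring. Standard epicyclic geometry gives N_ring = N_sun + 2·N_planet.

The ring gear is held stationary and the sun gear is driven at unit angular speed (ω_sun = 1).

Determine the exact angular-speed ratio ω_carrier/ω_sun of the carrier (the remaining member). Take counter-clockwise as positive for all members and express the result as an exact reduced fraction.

N_ring = 18 + 2·16 = 50
18(ω_s−ω_c) = −50(ω_r−ω_c),  ω_r=0, ω_s=1
18(1−ω_c) = −50(0−ω_c)  ⇒  68ω_c = 18  ⇒  ω_c = 9/34
ω_c/ω_s = 9/34

9/34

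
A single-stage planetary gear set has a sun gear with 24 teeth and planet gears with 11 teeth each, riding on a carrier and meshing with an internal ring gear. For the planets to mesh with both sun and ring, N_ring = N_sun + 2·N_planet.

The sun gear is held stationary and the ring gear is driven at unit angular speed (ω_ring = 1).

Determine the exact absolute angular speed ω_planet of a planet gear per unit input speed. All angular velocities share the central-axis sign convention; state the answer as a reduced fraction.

N_ring = 24 + 2·11 = 46
24(ω_s−ω_c) = −46(ω_r−ω_c),  ω_s=0, ω_r=1
24(0−ω_c) = −46(1−ω_c)  ⇒  70ω_c = 46  ⇒  ω_c = 23/35
sun–planet: 24·(0−23/35) = −11·(ω_p−ω_c)  ⇒  ω_p−ω_c = −(24/11)·(-23/35) = 552/385
ω_p = 23/35 + 552/385 = 23/11

23/11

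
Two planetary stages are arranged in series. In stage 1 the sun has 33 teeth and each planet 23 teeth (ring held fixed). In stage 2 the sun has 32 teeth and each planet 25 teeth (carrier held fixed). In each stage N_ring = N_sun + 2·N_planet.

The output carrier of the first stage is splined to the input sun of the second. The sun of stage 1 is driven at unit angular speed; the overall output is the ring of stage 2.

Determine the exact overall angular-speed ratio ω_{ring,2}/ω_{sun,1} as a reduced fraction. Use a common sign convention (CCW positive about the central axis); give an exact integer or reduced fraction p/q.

Stage 1: N_ring = 33 + 2·23 = 79
Stage 1: 33(ω_s−ω_c) = −79(ω_r−ω_c),  ω_r=0, ω_s=1
Stage 1: 33(1−ω_c) = −79(0−ω_c)  ⇒  112ω_c = 33  ⇒  ω_c = 33/112
  ⇒ ω_c¹/ω_s¹ = 33/112
Stage 2: N_ring = 32 + 2·25 = 82
Stage 2: 32(ω_s−ω_c) = −82(ω_r−ω_c),  ω_c=0, ω_s=1
Stage 2: ω_r = 0 − (32/82)(1−0) = -16/41
  ⇒ ω_r²/ω_s² = -16/41
Coupling ω_s² = ω_c¹ ⇒ overall = 33/112 × -16/41 = -33/287

-33/287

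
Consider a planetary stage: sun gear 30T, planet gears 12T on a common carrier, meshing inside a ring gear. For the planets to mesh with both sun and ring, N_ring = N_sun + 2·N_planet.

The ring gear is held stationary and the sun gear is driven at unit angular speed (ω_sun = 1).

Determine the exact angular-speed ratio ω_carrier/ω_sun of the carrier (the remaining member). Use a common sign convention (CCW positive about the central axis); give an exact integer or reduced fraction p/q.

N_ring = 30 + 2·12 = 54
30(ω_s−ω_c) = −54(ω_r−ω_c),  ω_r=0, ω_s=1
30(1−ω_c) = −54(0−ω_c)  ⇒  84ω_c = 30  ⇒  ω_c = 5/14
ω_c/ω_s = 5/14

5/14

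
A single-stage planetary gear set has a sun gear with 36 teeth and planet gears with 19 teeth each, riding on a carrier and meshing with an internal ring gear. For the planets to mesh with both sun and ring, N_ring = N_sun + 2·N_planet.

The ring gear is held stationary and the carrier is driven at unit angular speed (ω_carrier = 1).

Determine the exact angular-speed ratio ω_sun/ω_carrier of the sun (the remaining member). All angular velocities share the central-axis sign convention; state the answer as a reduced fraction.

N_ring = 36 + 2·19 = 74
36(ω_s−ω_c) = −74(ω_r−ω_c),  ω_r=0, ω_c=1
ω_s = 1 − (74/36)(0−1) = 55/18
ω_s/ω_c = 55/18

55/18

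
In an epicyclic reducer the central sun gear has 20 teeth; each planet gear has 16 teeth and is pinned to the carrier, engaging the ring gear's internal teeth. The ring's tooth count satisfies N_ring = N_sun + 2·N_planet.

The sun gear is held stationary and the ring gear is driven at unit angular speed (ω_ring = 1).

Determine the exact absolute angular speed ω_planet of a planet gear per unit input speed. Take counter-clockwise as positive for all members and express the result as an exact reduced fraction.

13/8

N_ring = 20 + 2·16 = 52
20(ω_s−ω_c) = −52(ω_r−ω_c),  ω_s=0, ω_r=1
20(0−ω_c) = −52(1−ω_c)  ⇒  72ω_c = 52  ⇒  ω_c = 13/18
sun–planet: 20·(0−13/18) = −16·(ω_p−ω_c)  ⇒  ω_p−ω_c = −(20/16)·(-13/18) = 65/72
ω_p = 13/18 + 65/72 = 13/8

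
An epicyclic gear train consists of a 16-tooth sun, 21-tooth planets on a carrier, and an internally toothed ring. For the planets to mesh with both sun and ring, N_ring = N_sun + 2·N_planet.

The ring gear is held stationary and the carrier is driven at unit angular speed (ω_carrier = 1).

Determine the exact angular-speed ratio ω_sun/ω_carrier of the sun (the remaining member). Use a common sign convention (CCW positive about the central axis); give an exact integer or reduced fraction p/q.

37/8

N_ring = 16 + 2·21 = 58
16(ω_s−ω_c) = −58(ω_r−ω_c),  ω_r=0, ω_c=1
ω_s = 1 − (58/16)(0−1) = 37/8
ω_s/ω_c = 37/8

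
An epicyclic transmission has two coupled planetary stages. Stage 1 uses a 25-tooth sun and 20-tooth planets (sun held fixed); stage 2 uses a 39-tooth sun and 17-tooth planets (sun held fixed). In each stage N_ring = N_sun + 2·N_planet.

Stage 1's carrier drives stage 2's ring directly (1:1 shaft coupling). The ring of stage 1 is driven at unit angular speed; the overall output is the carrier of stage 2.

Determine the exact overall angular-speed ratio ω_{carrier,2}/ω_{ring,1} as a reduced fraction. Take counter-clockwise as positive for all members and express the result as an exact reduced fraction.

949/2016

Stage 1: N_ring = 25 + 2·20 = 65
Stage 1: 25(ω_s−ω_c) = −65(ω_r−ω_c),  ω_s=0, ω_r=1
Stage 1: 25(0−ω_c) = −65(1−ω_c)  ⇒  90ω_c = 65  ⇒  ω_c = 13/18
  ⇒ ω_c¹/ω_r¹ = 13/18
Stage 2: N_ring = 39 + 2·17 = 73
Stage 2: 39(ω_s−ω_c) = −73(ω_r−ω_c),  ω_s=0, ω_r=1
Stage 2: 39(0−ω_c) = −73(1−ω_c)  ⇒  112ω_c = 73  ⇒  ω_c = 73/112
  ⇒ ω_c²/ω_r² = 73/112
Coupling ω_r² = ω_c¹ ⇒ overall = 13/18 × 73/112 = 949/2016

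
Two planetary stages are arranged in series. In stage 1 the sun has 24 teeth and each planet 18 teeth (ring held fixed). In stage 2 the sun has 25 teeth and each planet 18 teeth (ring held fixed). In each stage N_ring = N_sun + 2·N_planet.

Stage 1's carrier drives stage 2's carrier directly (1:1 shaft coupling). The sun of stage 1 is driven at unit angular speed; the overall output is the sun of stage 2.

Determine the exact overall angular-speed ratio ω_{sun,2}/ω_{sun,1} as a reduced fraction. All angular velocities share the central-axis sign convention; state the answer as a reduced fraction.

Stage 1: N_ring = 24 + 2·18 = 60
Stage 1: 24(ω_s−ω_c) = −60(ω_r−ω_c),  ω_r=0, ω_s=1
Stage 1: 24(1−ω_c) = −60(0−ω_c)  ⇒  84ω_c = 24  ⇒  ω_c = 2/7
  ⇒ ω_c¹/ω_s¹ = 2/7
Stage 2: N_ring = 25 + 2·18 = 61
Stage 2: 25(ω_s−ω_c) = −61(ω_r−ω_c),  ω_r=0, ω_c=1
Stage 2: ω_s = 1 − (61/25)(0−1) = 86/25
  ⇒ ω_s²/ω_c² = 86/25
Coupling ω_c² = ω_c¹ ⇒ overall = 2/7 × 86/25 = 172/175

172/175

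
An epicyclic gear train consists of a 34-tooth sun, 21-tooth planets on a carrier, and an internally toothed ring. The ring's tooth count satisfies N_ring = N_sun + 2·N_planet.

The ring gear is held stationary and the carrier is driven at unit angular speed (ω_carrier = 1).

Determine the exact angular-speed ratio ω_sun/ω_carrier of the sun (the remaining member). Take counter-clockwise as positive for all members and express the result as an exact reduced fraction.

N_ring = 34 + 2·21 = 76
34(ω_s−ω_c) = −76(ω_r−ω_c),  ω_r=0, ω_c=1
ω_s = 1 − (76/34)(0−1) = 55/17
ω_s/ω_c = 55/17

55/17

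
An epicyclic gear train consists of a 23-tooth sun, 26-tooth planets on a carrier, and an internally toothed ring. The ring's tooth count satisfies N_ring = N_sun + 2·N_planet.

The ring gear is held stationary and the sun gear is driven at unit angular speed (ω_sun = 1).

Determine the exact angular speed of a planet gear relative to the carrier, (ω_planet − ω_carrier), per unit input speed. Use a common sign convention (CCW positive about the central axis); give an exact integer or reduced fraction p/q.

N_ring = 23 + 2·26 = 75
23(ω_s−ω_c) = −75(ω_r−ω_c),  ω_r=0, ω_s=1
23(1−ω_c) = −75(0−ω_c)  ⇒  98ω_c = 23  ⇒  ω_c = 23/98
sun–planet: 23·(1−23/98) = −26·(ω_p−ω_c)  ⇒  ω_p−ω_c = −(23/26)·(75/98) = -1725/2548

-1725/2548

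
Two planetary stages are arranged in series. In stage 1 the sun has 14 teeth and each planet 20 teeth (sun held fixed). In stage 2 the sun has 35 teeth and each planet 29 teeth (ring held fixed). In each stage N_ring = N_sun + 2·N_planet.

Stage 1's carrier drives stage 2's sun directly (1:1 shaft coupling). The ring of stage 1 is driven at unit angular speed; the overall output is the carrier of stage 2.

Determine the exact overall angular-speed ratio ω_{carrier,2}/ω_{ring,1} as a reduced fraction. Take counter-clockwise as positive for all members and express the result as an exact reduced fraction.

945/4352

Stage 1: N_ring = 14 + 2·20 = 54
Stage 1: 14(ω_s−ω_c) = −54(ω_r−ω_c),  ω_s=0, ω_r=1
Stage 1: 14(0−ω_c) = −54(1−ω_c)  ⇒  68ω_c = 54  ⇒  ω_c = 27/34
  ⇒ ω_c¹/ω_r¹ = 27/34
Stage 2: N_ring = 35 + 2·29 = 93
Stage 2: 35(ω_s−ω_c) = −93(ω_r−ω_c),  ω_r=0, ω_s=1
Stage 2: 35(1−ω_c) = −93(0−ω_c)  ⇒  128ω_c = 35  ⇒  ω_c = 35/128
  ⇒ ω_c²/ω_s² = 35/128
Coupling ω_s² = ω_c¹ ⇒ overall = 27/34 × 35/128 = 945/4352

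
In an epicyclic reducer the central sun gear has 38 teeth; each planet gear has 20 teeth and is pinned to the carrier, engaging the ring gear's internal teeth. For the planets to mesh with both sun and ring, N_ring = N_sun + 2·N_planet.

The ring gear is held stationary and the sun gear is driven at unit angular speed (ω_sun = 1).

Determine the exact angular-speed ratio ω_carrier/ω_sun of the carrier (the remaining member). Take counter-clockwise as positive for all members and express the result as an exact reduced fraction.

19/58

N_ring = 38 + 2·20 = 78
38(ω_s−ω_c) = −78(ω_r−ω_c),  ω_r=0, ω_s=1
38(1−ω_c) = −78(0−ω_c)  ⇒  116ω_c = 38  ⇒  ω_c = 19/58
ω_c/ω_s = 19/58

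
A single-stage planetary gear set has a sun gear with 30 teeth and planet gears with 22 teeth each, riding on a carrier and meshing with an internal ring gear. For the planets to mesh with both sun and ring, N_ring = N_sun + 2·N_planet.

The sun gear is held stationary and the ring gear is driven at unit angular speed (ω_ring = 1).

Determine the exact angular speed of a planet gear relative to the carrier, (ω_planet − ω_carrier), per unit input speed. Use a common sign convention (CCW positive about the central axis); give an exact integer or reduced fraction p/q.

N_ring = 30 + 2·22 = 74
30(ω_s−ω_c) = −74(ω_r−ω_c),  ω_s=0, ω_r=1
30(0−ω_c) = −74(1−ω_c)  ⇒  104ω_c = 74  ⇒  ω_c = 37/52
sun–planet: 30·(0−37/52) = −22·(ω_p−ω_c)  ⇒  ω_p−ω_c = −(30/22)·(-37/52) = 555/572

555/572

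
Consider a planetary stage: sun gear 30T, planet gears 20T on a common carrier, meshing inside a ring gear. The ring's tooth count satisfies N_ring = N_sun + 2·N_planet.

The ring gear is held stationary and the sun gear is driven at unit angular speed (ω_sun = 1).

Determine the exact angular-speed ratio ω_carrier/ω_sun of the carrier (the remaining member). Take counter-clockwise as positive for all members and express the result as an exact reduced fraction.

3/10

N_ring = 30 + 2·20 = 70
30(ω_s−ω_c) = −70(ω_r−ω_c),  ω_r=0, ω_s=1
30(1−ω_c) = −70(0−ω_c)  ⇒  100ω_c = 30  ⇒  ω_c = 3/10
ω_c/ω_s = 3/10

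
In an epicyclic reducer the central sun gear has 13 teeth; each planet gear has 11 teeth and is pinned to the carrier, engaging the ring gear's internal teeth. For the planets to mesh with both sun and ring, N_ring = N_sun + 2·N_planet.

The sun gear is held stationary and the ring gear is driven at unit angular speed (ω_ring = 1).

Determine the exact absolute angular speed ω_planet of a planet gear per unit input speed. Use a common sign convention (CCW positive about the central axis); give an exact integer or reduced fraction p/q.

N_ring = 13 + 2·11 = 35
13(ω_s−ω_c) = −35(ω_r−ω_c),  ω_s=0, ω_r=1
13(0−ω_c) = −35(1−ω_c)  ⇒  48ω_c = 35  ⇒  ω_c = 35/48
sun–planet: 13·(0−35/48) = −11·(ω_p−ω_c)  ⇒  ω_p−ω_c = −(13/11)·(-35/48) = 455/528
ω_p = 35/48 + 455/528 = 35/22

35/22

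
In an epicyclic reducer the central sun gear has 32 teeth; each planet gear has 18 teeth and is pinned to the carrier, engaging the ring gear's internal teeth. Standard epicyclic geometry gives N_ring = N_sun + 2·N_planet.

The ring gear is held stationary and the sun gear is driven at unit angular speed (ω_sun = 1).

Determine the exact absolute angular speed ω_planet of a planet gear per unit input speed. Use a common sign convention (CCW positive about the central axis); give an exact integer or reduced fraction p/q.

-8/9

N_ring = 32 + 2·18 = 68
32(ω_s−ω_c) = −68(ω_r−ω_c),  ω_r=0, ω_s=1
32(1−ω_c) = −68(0−ω_c)  ⇒  100ω_c = 32  ⇒  ω_c = 8/25
sun–planet: 32·(1−8/25) = −18·(ω_p−ω_c)  ⇒  ω_p−ω_c = −(32/18)·(17/25) = -272/225
ω_p = 8/25 − 272/225 = -8/9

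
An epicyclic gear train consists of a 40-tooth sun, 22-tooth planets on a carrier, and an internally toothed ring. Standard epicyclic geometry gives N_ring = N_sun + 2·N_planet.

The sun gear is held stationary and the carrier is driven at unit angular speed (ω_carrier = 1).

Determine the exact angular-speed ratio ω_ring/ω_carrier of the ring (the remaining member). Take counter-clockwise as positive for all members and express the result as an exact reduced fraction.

31/21

N_ring = 40 + 2·22 = 84
40(ω_s−ω_c) = −84(ω_r−ω_c),  ω_s=0, ω_c=1
ω_r = 1 − (40/84)(0−1) = 31/21
ω_r/ω_c = 31/21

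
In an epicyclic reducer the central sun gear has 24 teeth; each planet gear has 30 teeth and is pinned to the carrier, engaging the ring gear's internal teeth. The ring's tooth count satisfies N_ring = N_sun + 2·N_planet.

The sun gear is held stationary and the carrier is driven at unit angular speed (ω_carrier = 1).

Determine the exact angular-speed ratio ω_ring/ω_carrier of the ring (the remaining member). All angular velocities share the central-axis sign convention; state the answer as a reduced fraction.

9/7

N_ring = 24 + 2·30 = 84
24(ω_s−ω_c) = −84(ω_r−ω_c),  ω_s=0, ω_c=1
ω_r = 1 − (24/84)(0−1) = 9/7
ω_r/ω_c = 9/7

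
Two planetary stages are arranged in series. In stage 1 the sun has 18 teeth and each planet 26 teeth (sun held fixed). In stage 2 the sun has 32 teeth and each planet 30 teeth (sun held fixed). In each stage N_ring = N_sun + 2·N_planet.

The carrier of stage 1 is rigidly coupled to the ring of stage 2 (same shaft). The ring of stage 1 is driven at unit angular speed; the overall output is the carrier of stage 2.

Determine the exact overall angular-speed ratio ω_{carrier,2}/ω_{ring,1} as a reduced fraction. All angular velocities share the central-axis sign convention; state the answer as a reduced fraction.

Stage 1: N_ring = 18 + 2·26 = 70
Stage 1: 18(ω_s−ω_c) = −70(ω_r−ω_c),  ω_s=0, ω_r=1
Stage 1: 18(0−ω_c) = −70(1−ω_c)  ⇒  88ω_c = 70  ⇒  ω_c = 35/44
  ⇒ ω_c¹/ω_r¹ = 35/44
Stage 2: N_ring = 32 + 2·30 = 92
Stage 2: 32(ω_s−ω_c) = −92(ω_r−ω_c),  ω_s=0, ω_r=1
Stage 2: 32(0−ω_c) = −92(1−ω_c)  ⇒  124ω_c = 92  ⇒  ω_c = 23/31
  ⇒ ω_c²/ω_r² = 23/31
Coupling ω_r² = ω_c¹ ⇒ overall = 35/44 × 23/31 = 805/1364

805/1364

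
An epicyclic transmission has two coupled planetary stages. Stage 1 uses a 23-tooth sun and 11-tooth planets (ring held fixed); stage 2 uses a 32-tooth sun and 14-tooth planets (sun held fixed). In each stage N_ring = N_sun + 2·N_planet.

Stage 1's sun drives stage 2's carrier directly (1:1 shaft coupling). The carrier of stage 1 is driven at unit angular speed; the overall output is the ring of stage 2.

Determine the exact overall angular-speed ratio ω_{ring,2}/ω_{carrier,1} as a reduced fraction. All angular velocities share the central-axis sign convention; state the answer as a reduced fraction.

Stage 1: N_ring = 23 + 2·11 = 45
Stage 1: 23(ω_s−ω_c) = −45(ω_r−ω_c),  ω_r=0, ω_c=1
Stage 1: ω_s = 1 − (45/23)(0−1) = 68/23
  ⇒ ω_s¹/ω_c¹ = 68/23
Stage 2: N_ring = 32 + 2·14 = 60
Stage 2: 32(ω_s−ω_c) = −60(ω_r−ω_c),  ω_s=0, ω_c=1
Stage 2: ω_r = 1 − (32/60)(0−1) = 23/15
  ⇒ ω_r²/ω_c² = 23/15
Coupling ω_c² = ω_s¹ ⇒ overall = 68/23 × 23/15 = 68/15

68/15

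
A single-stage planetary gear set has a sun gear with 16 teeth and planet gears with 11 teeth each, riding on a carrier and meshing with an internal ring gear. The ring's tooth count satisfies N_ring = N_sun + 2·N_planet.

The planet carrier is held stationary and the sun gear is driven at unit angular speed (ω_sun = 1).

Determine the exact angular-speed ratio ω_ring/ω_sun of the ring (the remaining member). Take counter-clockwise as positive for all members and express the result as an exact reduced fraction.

-8/19

N_ring = 16 + 2·11 = 38
16(ω_s−ω_c) = −38(ω_r−ω_c),  ω_c=0, ω_s=1
ω_r = 0 − (16/38)(1−0) = -8/19
ω_r/ω_s = -8/19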